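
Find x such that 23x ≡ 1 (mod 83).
23^(-1) ≡ 65 (mod 83). Verification: 23 × 65 = 1495 ≡ 1 (mod 83)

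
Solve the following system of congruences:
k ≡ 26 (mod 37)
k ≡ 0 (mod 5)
100

Using the Chinese Remainder Theorem:
M = product of moduli = 185
For equation 1: M_1 = 5, 5 ≡ 5 (mod 37), inverse of 5 mod 37 is 15 (check: 5 × 15 = 75 ≡ 1 (mod 37))
For equation 2: M_2 = 37, 37 ≡ 2 (mod 5), inverse of 37 mod 5 is 3 (check: 2 × 3 = 6 ≡ 1 (mod 5))
Combine: k ≡ Σ r_i×M_i×(M_i⁻¹ mod m_i) = 26×5×15 + 0×37×3 = 1950 + 0 = 1950
1950 mod 185 = 100
k ≡ 100 (mod 185)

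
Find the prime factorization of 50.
2 × 5^2

Divide by primes starting from smallest:
50 ÷ 2 = 25
25 ÷ 5 = 5
5 ÷ 5 = 1

50 = 2 × 5^2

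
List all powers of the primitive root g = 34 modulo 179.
g^1, g^2, ..., g^{178} mod 179: {34, 82, 103, 101, 33, 48, 21, 177, 111, 15, 152, 156, 113, 83, 137, 4, 136, 149, 54, 46, 132, 13, 84, 171, 86, 60, 71, 87, 94, 153, 11, 16, 7, 59, 37, 5, 170, 52, 157, 147, 165, 61, 105, 169, 18, 75, 44, 64, 28, 57, 148, 20, 143, 29, 91, 51, 123, 65, 62, 139, 72, 121, 176, 77, 112, 49, 55, 80, 35, 116, 6, 25, 134, 81, 69, 19, 109, 126, 167, 129, 90, 17, 41, 141, 140, 106, 24, 100, 178, 145, 97, 76, 78, 146, 131, 158, 2, 68, 164, 27, 23, 66, 96, 42, 175, 43, 30, 125, 133, 47, 166, 95, 8, 93, 119, 108, 92, 85, 26, 168, 163, 172, 120, 142, 174, 9, 127, 22, 32, 14, 118, 74, 10, 161, 104, 135, 115, 151, 122, 31, 159, 36, 150, 88, 128, 56, 114, 117, 40, 107, 58, 3, 102, 67, 130, 124, 99, 144, 63, 173, 154, 45, 98, 110, 160, 70, 53, 12, 50, 89, 162, 138, 38, 39, 73, 155, 79, 1}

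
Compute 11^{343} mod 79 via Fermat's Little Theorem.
9

By Fermat's Little Theorem, a^(p-1) ≡ 1 (mod p) for prime p and gcd(a, p) = 1
Here p = 79, so 11^78 ≡ 1 (mod 79)
We can reduce the exponent: 343 mod 78 = 31
So 11^343 ≡ 11^31 (mod 79)
Computing: 11^31 mod 79 = 9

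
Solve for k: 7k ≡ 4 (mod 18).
16

Since gcd(7, 18) = 1 divides 4, a solution exists.
Multiply both sides by the inverse of 7 mod 18:
  7^(-1) mod 18 = 13
  x ≡ 13 × 4 ≡ 52 ≡ 16 (mod 18)
Verification: 7 × 16 = 112 = 6 × 18 + 4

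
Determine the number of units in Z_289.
272

Prime factorization: 289 = 17^2
Using the formula φ(n) = n × Π(1 - 1/p) for each prime factor p:
φ(289) = 289 × (1 - 1/17)
φ(289) = 272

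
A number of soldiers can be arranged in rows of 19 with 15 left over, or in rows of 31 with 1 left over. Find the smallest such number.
M = 19 × 31 = 589. M₁ = 31, y₁ ≡ 8 (mod 19). M₂ = 19, y₂ ≡ 18 (mod 31). x = 15×31×8 + 1×19×18 ≡ 528 (mod 589). The smallest positive such number is 528.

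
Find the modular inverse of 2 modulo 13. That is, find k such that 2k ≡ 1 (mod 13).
7

Using Extended Euclidean Algorithm:
gcd(2, 13) = 1
Bezout coefficients: 2 × -6 + 13 × 1 = 1
So 2 × -6 ≡ 1 (mod 13)
The inverse is -6 mod 13 = 7
Verification: 2 × 7 = 14 = 1 × 13 + 1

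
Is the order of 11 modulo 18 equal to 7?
No, the actual order is 6, not 7.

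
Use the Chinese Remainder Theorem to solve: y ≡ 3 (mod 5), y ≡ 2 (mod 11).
M = 5 × 11 = 55. M₁ = 11, y₁ ≡ 1 (mod 5). M₂ = 5, y₂ ≡ 9 (mod 11). y = 3×11×1 + 2×5×9 ≡ 13 (mod 55)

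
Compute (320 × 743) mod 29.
18

(320 × 743) = 237760
237760 mod 29 = 18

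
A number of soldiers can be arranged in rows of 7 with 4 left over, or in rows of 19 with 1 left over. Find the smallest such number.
M = 7 × 19 = 133. M₁ = 19, y₁ ≡ 3 (mod 7). M₂ = 7, y₂ ≡ 11 (mod 19). k = 4×19×3 + 1×7×11 ≡ 39 (mod 133). The smallest positive such number is 39.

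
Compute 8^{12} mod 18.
10

Using successive squaring:
Binary expansion of 12: 1100
Powers of 8 mod 18 (each is the square of the previous):
  8^1 ≡ 8 (mod 18)
  8^2 ≡ 8² = 64 ≡ 10 (mod 18)
  8^4 ≡ 10² = 100 ≡ 10 (mod 18)
  8^8 ≡ 10² = 100 ≡ 10 (mod 18)
12 = 8 + 4, so 8^12 = 8^8 × 8^4 ≡ 10 × 10 (mod 18)
Multiplying step by step:
  10 × 10 = 100 ≡ 10 (mod 18)
Result: 8^12 ≡ 10 (mod 18)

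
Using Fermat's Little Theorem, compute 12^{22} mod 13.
1

By Fermat's Little Theorem, a^(p-1) ≡ 1 (mod p) for prime p and gcd(a, p) = 1
Here p = 13, so 12^12 ≡ 1 (mod 13)
We can reduce the exponent: 22 mod 12 = 10
So 12^22 ≡ 12^10 (mod 13)
Computing: 12^10 mod 13 = 1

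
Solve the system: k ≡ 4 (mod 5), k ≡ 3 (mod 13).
M = 5 × 13 = 65. M₁ = 13, y₁ ≡ 2 (mod 5). M₂ = 5, y₂ ≡ 8 (mod 13). k = 4×13×2 + 3×5×8 ≡ 29 (mod 65)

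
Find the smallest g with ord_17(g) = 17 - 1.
p - 1 = 16 has prime divisors 2. h is a primitive root mod 17 iff h^(16/q) ≢ 1 (mod 17) for each such q.
h = 2: 2^8 ≡ 1 (mod 17); 2^8 ≡ 1, so not a primitive root.
h = 3: 3^8 ≡ 16 (mod 17); none is 1, so 3 has order 16 and is a primitive root.
The smallest primitive root mod 17 is g = 3.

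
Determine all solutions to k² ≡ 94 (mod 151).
The square roots of 94 mod 151 are 68 and 83. Verify: 68² = 4624 ≡ 94 (mod 151)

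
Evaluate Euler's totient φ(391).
352

Prime factorization: 391 = 17 × 23
Using the formula φ(n) = n × Π(1 - 1/p) for each prime factor p:
φ(391) = 391 × (1 - 1/17) × (1 - 1/23)
φ(391) = 352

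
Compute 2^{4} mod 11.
5

Using successive squaring:
Binary expansion of 4: 100
Powers of 2 mod 11 (each is the square of the previous):
  2^1 ≡ 2 (mod 11)
  2^2 ≡ 2² = 4 ≡ 4 (mod 11)
  2^4 ≡ 4² = 16 ≡ 5 (mod 11)
4 is a power of 2, so 2^4 is the last square: ≡ 5 (mod 11)
Result: 2^4 ≡ 5 (mod 11)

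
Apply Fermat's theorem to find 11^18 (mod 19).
By Fermat's Little Theorem, 11^{18} ≡ 1 (mod 19) since 19 is prime and gcd(11, 19) = 1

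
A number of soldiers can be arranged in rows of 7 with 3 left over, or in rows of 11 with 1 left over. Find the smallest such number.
M = 7 × 11 = 77. M₁ = 11, y₁ ≡ 2 (mod 7). M₂ = 7, y₂ ≡ 8 (mod 11). n = 3×11×2 + 1×7×8 ≡ 45 (mod 77). The smallest positive such number is 45.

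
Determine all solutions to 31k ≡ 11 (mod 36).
5

Since gcd(31, 36) = 1 divides 11, a solution exists.
Multiply both sides by the inverse of 31 mod 36:
  31^(-1) mod 36 = 7
  x ≡ 7 × 11 ≡ 77 ≡ 5 (mod 36)
Verification: 31 × 5 = 155 = 4 × 36 + 11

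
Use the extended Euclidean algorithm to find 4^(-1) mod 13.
Extended GCD: 4(-3) + 13(1) = 1. So 4^(-1) ≡ 10 ≡ 10 (mod 13). Verify: 4 × 10 = 40 ≡ 1 (mod 13)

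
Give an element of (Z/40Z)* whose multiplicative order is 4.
3 has order 4 mod 40 since 3^{4} ≡ 1 (mod 40) and no smaller power works.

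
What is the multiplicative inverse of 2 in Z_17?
9

Using Extended Euclidean Algorithm:
gcd(2, 17) = 1
Bezout coefficients: 2 × -8 + 17 × 1 = 1
So 2 × -8 ≡ 1 (mod 17)
The inverse is -8 mod 17 = 9
Verification: 2 × 9 = 18 = 1 × 17 + 1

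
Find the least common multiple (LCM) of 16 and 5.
80

First find GCD(16, 5) using the Euclidean algorithm:
16 = 3 × 5 + 1
5 = 5 × 1 + 0
GCD(16, 5) = 1

LCM formula: LCM(a, b) = (a × b) / GCD(a, b)
LCM(16, 5) = (16 × 5) / 1
LCM(16, 5) = 80 / 1
LCM(16, 5) = 80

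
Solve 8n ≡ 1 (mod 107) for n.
67

Using Extended Euclidean Algorithm:
gcd(8, 107) = 1
Bezout coefficients: 8 × -40 + 107 × 3 = 1
So 8 × -40 ≡ 1 (mod 107)
The inverse is -40 mod 107 = 67
Verification: 8 × 67 = 536 = 5 × 107 + 1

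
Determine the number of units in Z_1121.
1044

Prime factorization: 1121 = 19 × 59
Using the formula φ(n) = n × Π(1 - 1/p) for each prime factor p:
φ(1121) = 1121 × (1 - 1/19) × (1 - 1/59)
φ(1121) = 1044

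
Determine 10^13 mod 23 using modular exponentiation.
Using repeated squaring. 13 = 8 + 4 + 1 (binary 1101). Repeated squaring mod 23: 10^1 ≡ 10; 10^2 ≡ 10² = 100 ≡ 8; 10^4 ≡ 8² = 64 ≡ 18; 10^8 ≡ 18² = 324 ≡ 2. Multiply: 10^13 = 10^8 × 10^4 × 10^1 ≡ 2 × 18 × 10 (mod 23): 2 × 18 = 36 ≡ 13; 13 × 10 = 130 ≡ 15. So 10^13 ≡ 15 (mod 23).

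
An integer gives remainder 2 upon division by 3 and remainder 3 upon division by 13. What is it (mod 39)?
M = 3 × 13 = 39. M₁ = 13, y₁ ≡ 1 (mod 3). M₂ = 3, y₂ ≡ 9 (mod 13). y = 2×13×1 + 3×3×9 ≡ 29 (mod 39). The smallest positive such number is 29.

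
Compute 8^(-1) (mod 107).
8^(-1) ≡ 67 (mod 107). Verification: 8 × 67 = 536 ≡ 1 (mod 107)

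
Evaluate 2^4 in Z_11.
4 = 4 (binary 100). Repeated squaring mod 11: 2^1 ≡ 2; 2^2 ≡ 2² = 4 ≡ 4; 2^4 ≡ 4² = 16 ≡ 5. So 2^4 ≡ 5 (mod 11).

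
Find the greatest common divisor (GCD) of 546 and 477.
3

Using the Euclidean algorithm:
546 = 1 × 477 + 69
477 = 6 × 69 + 63
69 = 1 × 63 + 6
63 = 10 × 6 + 3
6 = 2 × 3 + 0

GCD(546, 477) = 3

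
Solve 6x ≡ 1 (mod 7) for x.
6

Using Extended Euclidean Algorithm:
gcd(6, 7) = 1
Bezout coefficients: 6 × -1 + 7 × 1 = 1
So 6 × -1 ≡ 1 (mod 7)
The inverse is -1 mod 7 = 6
Verification: 6 × 6 = 36 = 5 × 7 + 1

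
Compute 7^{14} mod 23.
2

Using successive squaring:
Binary expansion of 14: 1110
Powers of 7 mod 23 (each is the square of the previous):
  7^1 ≡ 7 (mod 23)
  7^2 ≡ 7² = 49 ≡ 3 (mod 23)
  7^4 ≡ 3² = 9 ≡ 9 (mod 23)
  7^8 ≡ 9² = 81 ≡ 12 (mod 23)
14 = 8 + 4 + 2, so 7^14 = 7^8 × 7^4 × 7^2 ≡ 12 × 9 × 3 (mod 23)
Multiplying step by step:
  12 × 9 = 108 ≡ 16 (mod 23)
  16 × 3 = 48 ≡ 2 (mod 23)
Result: 7^14 ≡ 2 (mod 23)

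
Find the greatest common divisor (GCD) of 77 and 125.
1

Using the Euclidean algorithm:
77 = 0 × 125 + 77
125 = 1 × 77 + 48
77 = 1 × 48 + 29
48 = 1 × 29 + 19
29 = 1 × 19 + 10
19 = 1 × 10 + 9
10 = 1 × 9 + 1
9 = 9 × 1 + 0

GCD(77, 125) = 1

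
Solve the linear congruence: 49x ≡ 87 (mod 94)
67

Since gcd(49, 94) = 1 divides 87, a solution exists.
Multiply both sides by the inverse of 49 mod 94:
  49^(-1) mod 94 = 71
  x ≡ 71 × 87 ≡ 6177 ≡ 67 (mod 94)
Verification: 49 × 67 = 3283 = 34 × 94 + 87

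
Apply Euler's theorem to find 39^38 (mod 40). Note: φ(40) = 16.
By Euler: 39^{16} ≡ 1 (mod 40) since gcd(39, 40) = 1. 38 = 2×16 + 6. So 39^{38} ≡ 39^{6} ≡ 1 (mod 40)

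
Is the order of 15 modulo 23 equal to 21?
No, the actual order is 22, not 21.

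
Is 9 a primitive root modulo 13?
p - 1 = 12 has prime divisors 2, 3. Check 9^(12/q) mod 13 for each: 9^(12/2) = 9^6 ≡ 1, 9^(12/3) = 9^4 ≡ 9 (mod 13). Since 9^6 ≡ 1 (mod 13), the order of 9 divides 6 (in fact the order is 3) ≠ 12, so it is not a primitive root.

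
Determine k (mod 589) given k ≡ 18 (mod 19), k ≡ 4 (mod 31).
531

Using the Chinese Remainder Theorem:
M = product of moduli = 589
For equation 1: M_1 = 31, 31 ≡ 12 (mod 19), inverse of 31 mod 19 is 8 (check: 12 × 8 = 96 ≡ 1 (mod 19))
For equation 2: M_2 = 19, 19 ≡ 19 (mod 31), inverse of 19 mod 31 is 18 (check: 19 × 18 = 342 ≡ 1 (mod 31))
Combine: k ≡ Σ r_i×M_i×(M_i⁻¹ mod m_i) = 18×31×8 + 4×19×18 = 4464 + 1368 = 5832
5832 mod 589 = 531
k ≡ 531 (mod 589)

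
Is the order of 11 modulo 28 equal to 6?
Yes, ord_28(11) = 6.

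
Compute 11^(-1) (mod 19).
11^(-1) ≡ 7 (mod 19). Verification: 11 × 7 = 77 ≡ 1 (mod 19)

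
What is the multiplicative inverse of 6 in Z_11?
2

Using Extended Euclidean Algorithm:
gcd(6, 11) = 1
Bezout coefficients: 6 × 2 + 11 × -1 = 1
So 6 × 2 ≡ 1 (mod 11)
The inverse is 2 mod 11 = 2
Verification: 6 × 2 = 12 = 1 × 11 + 1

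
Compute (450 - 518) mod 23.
1

(450 - 518) = -68
-68 mod 23 = 1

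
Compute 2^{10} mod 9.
7

Using successive squaring:
Binary expansion of 10: 1010
Powers of 2 mod 9 (each is the square of the previous):
  2^1 ≡ 2 (mod 9)
  2^2 ≡ 2² = 4 ≡ 4 (mod 9)
  2^4 ≡ 4² = 16 ≡ 7 (mod 9)
  2^8 ≡ 7² = 49 ≡ 4 (mod 9)
10 = 8 + 2, so 2^10 = 2^8 × 2^2 ≡ 4 × 4 (mod 9)
Multiplying step by step:
  4 × 4 = 16 ≡ 7 (mod 9)
Result: 2^10 ≡ 7 (mod 9)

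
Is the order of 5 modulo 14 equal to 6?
Yes, ord_14(5) = 6.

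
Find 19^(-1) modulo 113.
6

Using Extended Euclidean Algorithm:
gcd(19, 113) = 1
Bezout coefficients: 19 × 6 + 113 × -1 = 1
So 19 × 6 ≡ 1 (mod 113)
The inverse is 6 mod 113 = 6
Verification: 19 × 6 = 114 = 1 × 113 + 1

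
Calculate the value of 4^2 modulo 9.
2 = 2 (binary 10). Repeated squaring mod 9: 4^1 ≡ 4; 4^2 ≡ 4² = 16 ≡ 7. So 4^2 ≡ 7 (mod 9).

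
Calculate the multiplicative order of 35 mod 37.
Powers of 35 mod 37: 35^1≡35, 35^2≡4, 35^3≡29, 35^4≡16, 35^5≡5, 35^6≡27, 35^7≡20, 35^8≡34, 35^9≡6, 35^10≡25, 35^11≡24, 35^12≡26, 35^13≡22, 35^14≡30, 35^15≡14, 35^16≡9, 35^17≡19, 35^18≡36, 35^19≡2, 35^20≡33, 35^21≡8, 35^22≡21, 35^23≡32, 35^24≡10, 35^25≡17, 35^26≡3, 35^27≡31, 35^28≡12, 35^29≡13, 35^30≡11, 35^31≡15, 35^32≡7, 35^33≡23, 35^34≡28, 35^35≡18, 35^36≡1. Order = 36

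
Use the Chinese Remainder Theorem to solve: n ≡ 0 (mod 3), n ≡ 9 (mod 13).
M = 3 × 13 = 39. M₁ = 13, y₁ ≡ 1 (mod 3). M₂ = 3, y₂ ≡ 9 (mod 13). n = 0×13×1 + 9×3×9 ≡ 9 (mod 39)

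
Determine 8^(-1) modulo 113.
8^(-1) ≡ 99 (mod 113). Verification: 8 × 99 = 792 ≡ 1 (mod 113)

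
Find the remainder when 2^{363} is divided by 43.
By Fermat: 2^{42} ≡ 1 (mod 43). 363 = 8×42 + 27. So 2^{363} ≡ 2^{27} ≡ 22 (mod 43)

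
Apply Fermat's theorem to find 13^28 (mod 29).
By Fermat's Little Theorem, 13^{28} ≡ 1 (mod 29) since 29 is prime and gcd(13, 29) = 1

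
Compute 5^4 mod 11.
4 = 4 (binary 100). Repeated squaring mod 11: 5^1 ≡ 5; 5^2 ≡ 5² = 25 ≡ 3; 5^4 ≡ 3² = 9 ≡ 9. So 5^4 ≡ 9 (mod 11).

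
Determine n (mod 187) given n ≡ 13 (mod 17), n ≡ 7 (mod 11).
183

Using the Chinese Remainder Theorem:
M = product of moduli = 187
For equation 1: M_1 = 11, 11 ≡ 11 (mod 17), inverse of 11 mod 17 is 14 (check: 11 × 14 = 154 ≡ 1 (mod 17))
For equation 2: M_2 = 17, 17 ≡ 6 (mod 11), inverse of 17 mod 11 is 2 (check: 6 × 2 = 12 ≡ 1 (mod 11))
Combine: n ≡ Σ r_i×M_i×(M_i⁻¹ mod m_i) = 13×11×14 + 7×17×2 = 2002 + 238 = 2240
2240 mod 187 = 183
n ≡ 183 (mod 187)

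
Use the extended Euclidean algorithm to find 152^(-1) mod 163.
Extended GCD: 152(74) + 163(-69) = 1. So 152^(-1) ≡ 74 ≡ 74 (mod 163). Verify: 152 × 74 = 11248 ≡ 1 (mod 163)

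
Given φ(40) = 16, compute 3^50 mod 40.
By Euler: 3^{16} ≡ 1 (mod 40) since gcd(3, 40) = 1. 50 = 3×16 + 2. So 3^{50} ≡ 3^{2} ≡ 9 (mod 40)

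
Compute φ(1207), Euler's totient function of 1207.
1120

Prime factorization: 1207 = 17 × 71
Using the formula φ(n) = n × Π(1 - 1/p) for each prime factor p:
φ(1207) = 1207 × (1 - 1/17) × (1 - 1/71)
φ(1207) = 1120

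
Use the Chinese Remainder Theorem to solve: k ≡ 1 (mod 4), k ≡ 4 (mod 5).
M = 4 × 5 = 20. M₁ = 5, y₁ ≡ 1 (mod 4). M₂ = 4, y₂ ≡ 4 (mod 5). k = 1×5×1 + 4×4×4 ≡ 9 (mod 20)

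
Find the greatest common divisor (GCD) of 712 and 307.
1

Using the Euclidean algorithm:
712 = 2 × 307 + 98
307 = 3 × 98 + 13
98 = 7 × 13 + 7
13 = 1 × 7 + 6
7 = 1 × 6 + 1
6 = 6 × 1 + 0

GCD(712, 307) = 1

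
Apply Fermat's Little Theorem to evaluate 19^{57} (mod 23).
7

By Fermat's Little Theorem, a^(p-1) ≡ 1 (mod p) for prime p and gcd(a, p) = 1
Here p = 23, so 19^22 ≡ 1 (mod 23)
We can reduce the exponent: 57 mod 22 = 13
So 19^57 ≡ 19^13 (mod 23)
Computing: 19^13 mod 23 = 7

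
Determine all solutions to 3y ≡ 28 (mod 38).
22

Since gcd(3, 38) = 1 divides 28, a solution exists.
Multiply both sides by the inverse of 3 mod 38:
  3^(-1) mod 38 = 13
  x ≡ 13 × 28 ≡ 364 ≡ 22 (mod 38)
Verification: 3 × 22 = 66 = 1 × 38 + 28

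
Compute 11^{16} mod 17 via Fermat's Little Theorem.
1

By Fermat's Little Theorem, a^(p-1) ≡ 1 (mod p) for prime p and gcd(a, p) = 1
Here p = 17, so 11^16 ≡ 1 (mod 17)
We can reduce the exponent: 16 mod 16 = 0
So 11^16 ≡ 11^0 (mod 17)
Computing: 11^0 mod 17 = 1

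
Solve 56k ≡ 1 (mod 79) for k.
24

Using Extended Euclidean Algorithm:
gcd(56, 79) = 1
Bezout coefficients: 56 × 24 + 79 × -17 = 1
So 56 × 24 ≡ 1 (mod 79)
The inverse is 24 mod 79 = 24
Verification: 56 × 24 = 1344 = 17 × 79 + 1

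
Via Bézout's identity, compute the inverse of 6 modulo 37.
Extended GCD: 6(-6) + 37(1) = 1. So 6^(-1) ≡ 31 ≡ 31 (mod 37). Verify: 6 × 31 = 186 ≡ 1 (mod 37)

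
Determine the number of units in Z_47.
46

Prime factorization: 47 = 47
Using the formula φ(n) = n × Π(1 - 1/p) for each prime factor p:
φ(47) = 47 × (1 - 1/47)
φ(47) = 46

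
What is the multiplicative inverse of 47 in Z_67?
47^(-1) ≡ 10 (mod 67). Verification: 47 × 10 = 470 ≡ 1 (mod 67)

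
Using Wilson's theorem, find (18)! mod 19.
By Wilson's theorem, (18)! ≡ -1 ≡ 18 (mod 19)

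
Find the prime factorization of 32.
2^5

Divide by primes starting from smallest:
32 ÷ 2 = 16
16 ÷ 2 = 8
8 ÷ 2 = 4
4 ÷ 2 = 2
2 ÷ 2 = 1

32 = 2^5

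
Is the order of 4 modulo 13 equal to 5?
No, the actual order is 6, not 5.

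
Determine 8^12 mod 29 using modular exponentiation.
Using repeated squaring. 12 = 8 + 4 (binary 1100). Repeated squaring mod 29: 8^1 ≡ 8; 8^2 ≡ 8² = 64 ≡ 6; 8^4 ≡ 6² = 36 ≡ 7; 8^8 ≡ 7² = 49 ≡ 20. Multiply: 8^12 = 8^8 × 8^4 ≡ 20 × 7 (mod 29): 20 × 7 = 140 ≡ 24. So 8^12 ≡ 24 (mod 29).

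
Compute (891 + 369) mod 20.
0

(891 + 369) = 1260
1260 mod 20 = 0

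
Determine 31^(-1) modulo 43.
31^(-1) ≡ 25 (mod 43). Verification: 31 × 25 = 775 ≡ 1 (mod 43)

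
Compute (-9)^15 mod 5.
Using Fermat: (-9)^{4} ≡ 1 (mod 5). 15 ≡ 3 (mod 4). So (-9)^{15} ≡ (-9)^{3} ≡ 1 (mod 5)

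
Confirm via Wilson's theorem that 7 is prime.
(6)! mod 7 = 6. Since this equals -1 (mod 7), Wilson confirms 7 is prime.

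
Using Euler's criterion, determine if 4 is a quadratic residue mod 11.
By Euler's criterion: 4^{5} ≡ 1 (mod 11). Since this equals 1, 4 is a QR.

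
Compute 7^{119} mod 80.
23

Using successive squaring:
Binary expansion of 119: 1110111
Powers of 7 mod 80 (each is the square of the previous):
  7^1 ≡ 7 (mod 80)
  7^2 ≡ 7² = 49 ≡ 49 (mod 80)
  7^4 ≡ 49² = 2401 ≡ 1 (mod 80)
  7^8 ≡ 1² = 1 ≡ 1 (mod 80)
  7^16 ≡ 1² = 1 ≡ 1 (mod 80)
  7^32 ≡ 1² = 1 ≡ 1 (mod 80)
  7^64 ≡ 1² = 1 ≡ 1 (mod 80)
119 = 64 + 32 + 16 + 4 + 2 + 1, so 7^119 = 7^64 × 7^32 × 7^16 × 7^4 × 7^2 × 7^1 ≡ 1 × 1 × 1 × 1 × 49 × 7 (mod 80)
Multiplying step by step:
  1 × 1 = 1 ≡ 1 (mod 80)
  1 × 1 = 1 ≡ 1 (mod 80)
  1 × 1 = 1 ≡ 1 (mod 80)
  1 × 49 = 49 ≡ 49 (mod 80)
  49 × 7 = 343 ≡ 23 (mod 80)
Result: 7^119 ≡ 23 (mod 80)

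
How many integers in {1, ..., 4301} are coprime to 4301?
3520

Prime factorization: 4301 = 11 × 17 × 23
Using the formula φ(n) = n × Π(1 - 1/p) for each prime factor p:
φ(4301) = 4301 × (1 - 1/11) × (1 - 1/17) × (1 - 1/23)
φ(4301) = 3520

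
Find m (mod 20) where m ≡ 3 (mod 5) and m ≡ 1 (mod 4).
M = 5 × 4 = 20. M₁ = 4, y₁ ≡ 4 (mod 5). M₂ = 5, y₂ ≡ 1 (mod 4). m = 3×4×4 + 1×5×1 ≡ 13 (mod 20)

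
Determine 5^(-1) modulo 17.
5^(-1) ≡ 7 (mod 17). Verification: 5 × 7 = 35 ≡ 1 (mod 17)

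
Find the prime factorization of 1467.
3^2 × 163

Divide by primes starting from smallest:
1467 ÷ 3 = 489
489 ÷ 3 = 163
163 ÷ 163 = 1

1467 = 3^2 × 163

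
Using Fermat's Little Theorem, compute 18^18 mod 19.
By Fermat's Little Theorem, 18^{18} ≡ 1 (mod 19) since 19 is prime and gcd(18, 19) = 1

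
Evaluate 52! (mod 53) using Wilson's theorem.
By Wilson's theorem, (52)! ≡ -1 ≡ 52 (mod 53)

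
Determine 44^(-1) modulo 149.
44^(-1) ≡ 105 (mod 149). Verification: 44 × 105 = 4620 ≡ 1 (mod 149)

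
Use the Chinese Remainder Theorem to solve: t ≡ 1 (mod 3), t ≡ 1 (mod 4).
M = 3 × 4 = 12. M₁ = 4, y₁ ≡ 1 (mod 3). M₂ = 3, y₂ ≡ 3 (mod 4). t = 1×4×1 + 1×3×3 ≡ 1 (mod 12)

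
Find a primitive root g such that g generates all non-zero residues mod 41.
p - 1 = 40 has prime divisors 2, 5. h is a primitive root mod 41 iff h^(40/q) ≢ 1 (mod 41) for each such q.
h = 2: 2^20 ≡ 1, 2^8 ≡ 10 (mod 41); 2^20 ≡ 1, so not a primitive root.
h = 3: 3^20 ≡ 40, 3^8 ≡ 1 (mod 41); 3^8 ≡ 1, so not a primitive root.
h = 4: 4^20 ≡ 1, 4^8 ≡ 18 (mod 41); 4^20 ≡ 1, so not a primitive root.
h = 5: 5^20 ≡ 1, 5^8 ≡ 18 (mod 41); 5^20 ≡ 1, so not a primitive root.
h = 6: 6^20 ≡ 40, 6^8 ≡ 10 (mod 41); none is 1, so 6 has order 40 and is a primitive root.
The smallest primitive root mod 41 is g = 6.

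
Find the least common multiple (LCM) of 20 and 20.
20

First find GCD(20, 20) using the Euclidean algorithm:
20 = 1 × 20 + 0
GCD(20, 20) = 20

LCM formula: LCM(a, b) = (a × b) / GCD(a, b)
LCM(20, 20) = (20 × 20) / 20
LCM(20, 20) = 400 / 20
LCM(20, 20) = 20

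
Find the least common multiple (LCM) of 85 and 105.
1785

First find GCD(85, 105) using the Euclidean algorithm:
85 = 0 × 105 + 85
105 = 1 × 85 + 20
85 = 4 × 20 + 5
20 = 4 × 5 + 0
GCD(85, 105) = 5

LCM formula: LCM(a, b) = (a × b) / GCD(a, b)
LCM(85, 105) = (85 × 105) / 5
LCM(85, 105) = 8925 / 5
LCM(85, 105) = 1785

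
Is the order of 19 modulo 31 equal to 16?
No, the actual order is 15, not 16.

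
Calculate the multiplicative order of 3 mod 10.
Powers of 3 mod 10: 3^1≡3, 3^2≡9, 3^3≡7, 3^4≡1. Order = 4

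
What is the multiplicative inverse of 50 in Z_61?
50^(-1) ≡ 11 (mod 61). Verification: 50 × 11 = 550 ≡ 1 (mod 61)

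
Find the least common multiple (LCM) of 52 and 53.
2756

First find GCD(52, 53) using the Euclidean algorithm:
52 = 0 × 53 + 52
53 = 1 × 52 + 1
52 = 52 × 1 + 0
GCD(52, 53) = 1

LCM formula: LCM(a, b) = (a × b) / GCD(a, b)
LCM(52, 53) = (52 × 53) / 1
LCM(52, 53) = 2756 / 1
LCM(52, 53) = 2756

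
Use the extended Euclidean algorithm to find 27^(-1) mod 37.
Extended GCD: 27(11) + 37(-8) = 1. So 27^(-1) ≡ 11 ≡ 11 (mod 37). Verify: 27 × 11 = 297 ≡ 1 (mod 37)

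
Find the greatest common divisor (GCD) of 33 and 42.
3

Using the Euclidean algorithm:
33 = 0 × 42 + 33
42 = 1 × 33 + 9
33 = 3 × 9 + 6
9 = 1 × 6 + 3
6 = 2 × 3 + 0

GCD(33, 42) = 3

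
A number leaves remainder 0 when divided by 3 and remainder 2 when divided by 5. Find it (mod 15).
M = 3 × 5 = 15. M₁ = 5, y₁ ≡ 2 (mod 3). M₂ = 3, y₂ ≡ 2 (mod 5). n = 0×5×2 + 2×3×2 ≡ 12 (mod 15)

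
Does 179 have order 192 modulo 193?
p - 1 = 192 has prime divisors 2, 3. Check 179^(192/q) mod 193 for each: 179^(192/2) = 179^96 ≡ 1, 179^(192/3) = 179^64 ≡ 1 (mod 193). Since 179^96 ≡ 1 (mod 193), the order of 179 divides 96 (in fact the order is 32) ≠ 192, so it is not a primitive root.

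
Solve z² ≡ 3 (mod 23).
The square roots of 3 mod 23 are 16 and 7. Verify: 16² = 256 ≡ 3 (mod 23)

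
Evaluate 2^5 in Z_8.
5 = 4 + 1 (binary 101). Repeated squaring mod 8: 2^1 ≡ 2; 2^2 ≡ 2² = 4 ≡ 4; 2^4 ≡ 4² = 16 ≡ 0. Multiply: 2^5 = 2^4 × 2^1 ≡ 0 × 2 (mod 8): 0 × 2 = 0 ≡ 0. So 2^5 ≡ 0 (mod 8).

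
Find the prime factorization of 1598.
2 × 17 × 47

Divide by primes starting from smallest:
1598 ÷ 2 = 799
799 ÷ 17 = 47
47 ÷ 47 = 1

1598 = 2 × 17 × 47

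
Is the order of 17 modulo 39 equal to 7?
No, the actual order is 6, not 7.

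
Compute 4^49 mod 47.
Using Fermat: 4^{46} ≡ 1 (mod 47). 49 ≡ 3 (mod 46). So 4^{49} ≡ 4^{3} ≡ 17 (mod 47)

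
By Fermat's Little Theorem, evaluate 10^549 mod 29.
By Fermat: 10^{28} ≡ 1 (mod 29). 549 ≡ 17 (mod 28). So 10^{549} ≡ 10^{17} ≡ 15 (mod 29)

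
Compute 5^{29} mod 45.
20

Using successive squaring:
Binary expansion of 29: 11101
Powers of 5 mod 45 (each is the square of the previous):
  5^1 ≡ 5 (mod 45)
  5^2 ≡ 5² = 25 ≡ 25 (mod 45)
  5^4 ≡ 25² = 625 ≡ 40 (mod 45)
  5^8 ≡ 40² = 1600 ≡ 25 (mod 45)
  5^16 ≡ 25² = 625 ≡ 40 (mod 45)
29 = 16 + 8 + 4 + 1, so 5^29 = 5^16 × 5^8 × 5^4 × 5^1 ≡ 40 × 25 × 40 × 5 (mod 45)
Multiplying step by step:
  40 × 25 = 1000 ≡ 10 (mod 45)
  10 × 40 = 400 ≡ 40 (mod 45)
  40 × 5 = 200 ≡ 20 (mod 45)
Result: 5^29 ≡ 20 (mod 45)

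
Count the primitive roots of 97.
32

The number of primitive roots modulo p is φ(p-1) = φ(96)
φ(96) = 32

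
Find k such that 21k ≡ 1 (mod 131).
21^(-1) ≡ 25 (mod 131). Verification: 21 × 25 = 525 ≡ 1 (mod 131)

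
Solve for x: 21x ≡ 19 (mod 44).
3

Since gcd(21, 44) = 1 divides 19, a solution exists.
Multiply both sides by the inverse of 21 mod 44:
  21^(-1) mod 44 = 21
  x ≡ 21 × 19 ≡ 399 ≡ 3 (mod 44)
Verification: 21 × 3 = 63 = 1 × 44 + 19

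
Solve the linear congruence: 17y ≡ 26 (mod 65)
13

Since gcd(17, 65) = 1 divides 26, a solution exists.
Multiply both sides by the inverse of 17 mod 65:
  17^(-1) mod 65 = 23
  x ≡ 23 × 26 ≡ 598 ≡ 13 (mod 65)
Verification: 17 × 13 = 221 = 3 × 65 + 26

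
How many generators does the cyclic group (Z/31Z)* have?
8

The number of primitive roots modulo p is φ(p-1) = φ(30)
φ(30) = 8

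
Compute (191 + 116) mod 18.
1

(191 + 116) = 307
307 mod 18 = 1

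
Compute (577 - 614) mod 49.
12

(577 - 614) = -37
-37 mod 49 = 12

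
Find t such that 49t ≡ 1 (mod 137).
49^(-1) ≡ 14 (mod 137). Verification: 49 × 14 = 686 ≡ 1 (mod 137)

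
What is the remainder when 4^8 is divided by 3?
4 ≡ 1 (mod 3). 8 = 8 (binary 1000). Repeated squaring mod 3: 1^1 ≡ 1; 1^2 ≡ 1² = 1 ≡ 1; 1^4 ≡ 1² = 1 ≡ 1; 1^8 ≡ 1² = 1 ≡ 1. So 4^8 ≡ 1 (mod 3).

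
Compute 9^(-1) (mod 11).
5

Using Extended Euclidean Algorithm:
gcd(9, 11) = 1
Bezout coefficients: 9 × 5 + 11 × -4 = 1
So 9 × 5 ≡ 1 (mod 11)
The inverse is 5 mod 11 = 5
Verification: 9 × 5 = 45 = 4 × 11 + 1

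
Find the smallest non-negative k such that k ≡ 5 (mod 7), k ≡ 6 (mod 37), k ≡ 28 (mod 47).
2707

Using the Chinese Remainder Theorem:
M = product of moduli = 12173
For equation 1: M_1 = 1739, 1739 ≡ 3 (mod 7), inverse of 1739 mod 7 is 5 (check: 3 × 5 = 15 ≡ 1 (mod 7))
For equation 2: M_2 = 329, 329 ≡ 33 (mod 37), inverse of 329 mod 37 is 9 (check: 33 × 9 = 297 ≡ 1 (mod 37))
For equation 3: M_3 = 259, 259 ≡ 24 (mod 47), inverse of 259 mod 47 is 2 (check: 24 × 2 = 48 ≡ 1 (mod 47))
Combine: k ≡ Σ r_i×M_i×(M_i⁻¹ mod m_i) = 5×1739×5 + 6×329×9 + 28×259×2 = 43475 + 17766 + 14504 = 75745
75745 mod 12173 = 2707
k ≡ 2707 (mod 12173)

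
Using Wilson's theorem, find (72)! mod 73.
By Wilson's theorem, (72)! ≡ -1 ≡ 72 (mod 73)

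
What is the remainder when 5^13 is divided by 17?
Using repeated squaring. 13 = 8 + 4 + 1 (binary 1101). Repeated squaring mod 17: 5^1 ≡ 5; 5^2 ≡ 5² = 25 ≡ 8; 5^4 ≡ 8² = 64 ≡ 13; 5^8 ≡ 13² = 169 ≡ 16. Multiply: 5^13 = 5^8 × 5^4 × 5^1 ≡ 16 × 13 × 5 (mod 17): 16 × 13 = 208 ≡ 4; 4 × 5 = 20 ≡ 3. So 5^13 ≡ 3 (mod 17).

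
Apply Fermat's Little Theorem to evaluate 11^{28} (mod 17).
13

By Fermat's Little Theorem, a^(p-1) ≡ 1 (mod p) for prime p and gcd(a, p) = 1
Here p = 17, so 11^16 ≡ 1 (mod 17)
We can reduce the exponent: 28 mod 16 = 12
So 11^28 ≡ 11^12 (mod 17)
Computing: 11^12 mod 17 = 13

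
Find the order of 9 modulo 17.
Powers of 9 mod 17: 9^1≡9, 9^2≡13, 9^3≡15, 9^4≡16, 9^5≡8, 9^6≡4, 9^7≡2, 9^8≡1. Order = 8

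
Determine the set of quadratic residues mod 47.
QRs mod 47: {1, 2, 3, 4, 6, 7, 8, 9, 12, 14, 16, 17, 18, 21, 24, 25, 27, 28, 32, 34, 36, 37, 42}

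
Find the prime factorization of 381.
3 × 127

Divide by primes starting from smallest:
381 ÷ 3 = 127
127 ÷ 127 = 1

381 = 3 × 127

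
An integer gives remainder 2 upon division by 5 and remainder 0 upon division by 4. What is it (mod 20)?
M = 5 × 4 = 20. M₁ = 4, y₁ ≡ 4 (mod 5). M₂ = 5, y₂ ≡ 1 (mod 4). m = 2×4×4 + 0×5×1 ≡ 12 (mod 20). The smallest positive such number is 12.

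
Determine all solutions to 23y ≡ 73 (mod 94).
89

Since gcd(23, 94) = 1 divides 73, a solution exists.
Multiply both sides by the inverse of 23 mod 94:
  23^(-1) mod 94 = 45
  x ≡ 45 × 73 ≡ 3285 ≡ 89 (mod 94)
Verification: 23 × 89 = 2047 = 21 × 94 + 73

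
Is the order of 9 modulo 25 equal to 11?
No, the actual order is 10, not 11.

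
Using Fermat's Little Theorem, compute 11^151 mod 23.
By Fermat: 11^{22} ≡ 1 (mod 23). 151 = 6×22 + 19. So 11^{151} ≡ 11^{19} ≡ 15 (mod 23)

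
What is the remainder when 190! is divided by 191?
By Wilson's theorem, (190)! ≡ -1 ≡ 190 (mod 191)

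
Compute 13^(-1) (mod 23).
13^(-1) ≡ 16 (mod 23). Verification: 13 × 16 = 208 ≡ 1 (mod 23)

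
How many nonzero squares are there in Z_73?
For prime 73, there are (p-1)/2 = (73-1)/2 = 36 quadratic residues (excluding 0).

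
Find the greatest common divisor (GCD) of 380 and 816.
4

Using the Euclidean algorithm:
380 = 0 × 816 + 380
816 = 2 × 380 + 56
380 = 6 × 56 + 44
56 = 1 × 44 + 12
44 = 3 × 12 + 8
12 = 1 × 8 + 4
8 = 2 × 4 + 0

GCD(380, 816) = 4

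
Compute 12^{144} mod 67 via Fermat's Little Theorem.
25

By Fermat's Little Theorem, a^(p-1) ≡ 1 (mod p) for prime p and gcd(a, p) = 1
Here p = 67, so 12^66 ≡ 1 (mod 67)
We can reduce the exponent: 144 mod 66 = 12
So 12^144 ≡ 12^12 (mod 67)
Computing: 12^12 mod 67 = 25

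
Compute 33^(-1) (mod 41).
5

Using Extended Euclidean Algorithm:
gcd(33, 41) = 1
Bezout coefficients: 33 × 5 + 41 × -4 = 1
So 33 × 5 ≡ 1 (mod 41)
The inverse is 5 mod 41 = 5
Verification: 33 × 5 = 165 = 4 × 41 + 1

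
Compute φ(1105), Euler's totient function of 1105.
768

Prime factorization: 1105 = 5 × 13 × 17
Using the formula φ(n) = n × Π(1 - 1/p) for each prime factor p:
φ(1105) = 1105 × (1 - 1/5) × (1 - 1/13) × (1 - 1/17)
φ(1105) = 768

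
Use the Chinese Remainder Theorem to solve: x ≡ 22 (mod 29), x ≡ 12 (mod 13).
51

Using the Chinese Remainder Theorem:
M = product of moduli = 377
For equation 1: M_1 = 13, 13 ≡ 13 (mod 29), inverse of 13 mod 29 is 9 (check: 13 × 9 = 117 ≡ 1 (mod 29))
For equation 2: M_2 = 29, 29 ≡ 3 (mod 13), inverse of 29 mod 13 is 9 (check: 3 × 9 = 27 ≡ 1 (mod 13))
Combine: x ≡ Σ r_i×M_i×(M_i⁻¹ mod m_i) = 22×13×9 + 12×29×9 = 2574 + 3132 = 5706
5706 mod 377 = 51
x ≡ 51 (mod 377)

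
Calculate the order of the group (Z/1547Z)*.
1152

Prime factorization: 1547 = 7 × 13 × 17
Using the formula φ(n) = n × Π(1 - 1/p) for each prime factor p:
φ(1547) = 1547 × (1 - 1/7) × (1 - 1/13) × (1 - 1/17)
φ(1547) = 1152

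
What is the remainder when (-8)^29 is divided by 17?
Using Fermat: (-8)^{16} ≡ 1 (mod 17). 29 ≡ 13 (mod 16). So (-8)^{29} ≡ (-8)^{13} ≡ 8 (mod 17)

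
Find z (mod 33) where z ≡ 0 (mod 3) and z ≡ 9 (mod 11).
M = 3 × 11 = 33. M₁ = 11, y₁ ≡ 2 (mod 3). M₂ = 3, y₂ ≡ 4 (mod 11). z = 0×11×2 + 9×3×4 ≡ 9 (mod 33)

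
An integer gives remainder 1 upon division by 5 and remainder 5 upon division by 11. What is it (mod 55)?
M = 5 × 11 = 55. M₁ = 11, y₁ ≡ 1 (mod 5). M₂ = 5, y₂ ≡ 9 (mod 11). k = 1×11×1 + 5×5×9 ≡ 16 (mod 55). The smallest positive such number is 16.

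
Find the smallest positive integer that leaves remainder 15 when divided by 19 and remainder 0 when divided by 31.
M = 19 × 31 = 589. M₁ = 31, y₁ ≡ 8 (mod 19). M₂ = 19, y₂ ≡ 18 (mod 31). m = 15×31×8 + 0×19×18 ≡ 186 (mod 589). The smallest positive such number is 186.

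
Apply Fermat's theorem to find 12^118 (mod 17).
By Fermat: 12^{16} ≡ 1 (mod 17). 118 = 7×16 + 6. So 12^{118} ≡ 12^{6} ≡ 2 (mod 17)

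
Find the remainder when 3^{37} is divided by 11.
By Fermat: 3^{10} ≡ 1 (mod 11). 37 = 3×10 + 7. So 3^{37} ≡ 3^{7} ≡ 9 (mod 11)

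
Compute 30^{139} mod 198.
18

Using successive squaring:
Binary expansion of 139: 10001011
Powers of 30 mod 198 (each is the square of the previous):
  30^1 ≡ 30 (mod 198)
  30^2 ≡ 30² = 900 ≡ 108 (mod 198)
  30^4 ≡ 108² = 11664 ≡ 180 (mod 198)
  30^8 ≡ 180² = 32400 ≡ 126 (mod 198)
  30^16 ≡ 126² = 15876 ≡ 36 (mod 198)
  30^32 ≡ 36² = 1296 ≡ 108 (mod 198)
  30^64 ≡ 108² = 11664 ≡ 180 (mod 198)
  30^128 ≡ 180² = 32400 ≡ 126 (mod 198)
139 = 128 + 8 + 2 + 1, so 30^139 = 30^128 × 30^8 × 30^2 × 30^1 ≡ 126 × 126 × 108 × 30 (mod 198)
Multiplying step by step:
  126 × 126 = 15876 ≡ 36 (mod 198)
  36 × 108 = 3888 ≡ 126 (mod 198)
  126 × 30 = 3780 ≡ 18 (mod 198)
Result: 30^139 ≡ 18 (mod 198)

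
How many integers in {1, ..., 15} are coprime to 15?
8

Prime factorization: 15 = 3 × 5
Using the formula φ(n) = n × Π(1 - 1/p) for each prime factor p:
φ(15) = 15 × (1 - 1/3) × (1 - 1/5)
φ(15) = 8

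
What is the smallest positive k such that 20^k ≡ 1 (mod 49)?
Powers of 20 mod 49: 20^1≡20, 20^2≡8, 20^3≡13, 20^4≡15, 20^5≡6, 20^6≡22, 20^7≡48, 20^8≡29, 20^9≡41, 20^10≡36, 20^11≡34, 20^12≡43, 20^13≡27, 20^14≡1. Order = 14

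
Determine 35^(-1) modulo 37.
35^(-1) ≡ 18 (mod 37). Verification: 35 × 18 = 630 ≡ 1 (mod 37)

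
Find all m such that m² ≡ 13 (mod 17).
The square roots of 13 mod 17 are 8 and 9. Verify: 8² = 64 ≡ 13 (mod 17)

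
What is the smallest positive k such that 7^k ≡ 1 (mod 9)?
Powers of 7 mod 9: 7^1≡7, 7^2≡4, 7^3≡1. Order = 3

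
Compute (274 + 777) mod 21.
1

(274 + 777) = 1051
1051 mod 21 = 1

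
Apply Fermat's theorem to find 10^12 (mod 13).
By Fermat's Little Theorem, 10^{12} ≡ 1 (mod 13) since 13 is prime and gcd(10, 13) = 1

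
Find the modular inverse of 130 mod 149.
130^(-1) ≡ 47 (mod 149). Verification: 130 × 47 = 6110 ≡ 1 (mod 149)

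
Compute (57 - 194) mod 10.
3

(57 - 194) = -137
-137 mod 10 = 3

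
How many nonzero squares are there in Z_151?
For prime 151, there are (p-1)/2 = (151-1)/2 = 75 quadratic residues (excluding 0).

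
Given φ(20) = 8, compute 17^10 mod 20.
By Euler: 17^{8} ≡ 1 (mod 20) since gcd(17, 20) = 1. 10 = 1×8 + 2. So 17^{10} ≡ 17^{2} ≡ 9 (mod 20)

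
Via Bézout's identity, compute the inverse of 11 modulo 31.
Extended GCD: 11(-14) + 31(5) = 1. So 11^(-1) ≡ 17 ≡ 17 (mod 31). Verify: 11 × 17 = 187 ≡ 1 (mod 31)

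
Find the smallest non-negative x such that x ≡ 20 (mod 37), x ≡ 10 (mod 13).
205

Using the Chinese Remainder Theorem:
M = product of moduli = 481
For equation 1: M_1 = 13, 13 ≡ 13 (mod 37), inverse of 13 mod 37 is 20 (check: 13 × 20 = 260 ≡ 1 (mod 37))
For equation 2: M_2 = 37, 37 ≡ 11 (mod 13), inverse of 37 mod 13 is 6 (check: 11 × 6 = 66 ≡ 1 (mod 13))
Combine: x ≡ Σ r_i×M_i×(M_i⁻¹ mod m_i) = 20×13×20 + 10×37×6 = 5200 + 2220 = 7420
7420 mod 481 = 205
x ≡ 205 (mod 481)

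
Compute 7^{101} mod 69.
43

Using successive squaring:
Binary expansion of 101: 1100101
Powers of 7 mod 69 (each is the square of the previous):
  7^1 ≡ 7 (mod 69)
  7^2 ≡ 7² = 49 ≡ 49 (mod 69)
  7^4 ≡ 49² = 2401 ≡ 55 (mod 69)
  7^8 ≡ 55² = 3025 ≡ 58 (mod 69)
  7^16 ≡ 58² = 3364 ≡ 52 (mod 69)
  7^32 ≡ 52² = 2704 ≡ 13 (mod 69)
  7^64 ≡ 13² = 169 ≡ 31 (mod 69)
101 = 64 + 32 + 4 + 1, so 7^101 = 7^64 × 7^32 × 7^4 × 7^1 ≡ 31 × 13 × 55 × 7 (mod 69)
Multiplying step by step:
  31 × 13 = 403 ≡ 58 (mod 69)
  58 × 55 = 3190 ≡ 16 (mod 69)
  16 × 7 = 112 ≡ 43 (mod 69)
Result: 7^101 ≡ 43 (mod 69)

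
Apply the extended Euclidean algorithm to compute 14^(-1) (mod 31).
Extended GCD: 14(-11) + 31(5) = 1. So 14^(-1) ≡ 20 ≡ 20 (mod 31). Verify: 14 × 20 = 280 ≡ 1 (mod 31)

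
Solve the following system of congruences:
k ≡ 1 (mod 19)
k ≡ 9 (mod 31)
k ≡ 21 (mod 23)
10394

Using the Chinese Remainder Theorem:
M = product of moduli = 13547
For equation 1: M_1 = 713, 713 ≡ 10 (mod 19), inverse of 713 mod 19 is 2 (check: 10 × 2 = 20 ≡ 1 (mod 19))
For equation 2: M_2 = 437, 437 ≡ 3 (mod 31), inverse of 437 mod 31 is 21 (check: 3 × 21 = 63 ≡ 1 (mod 31))
For equation 3: M_3 = 589, 589 ≡ 14 (mod 23), inverse of 589 mod 23 is 5 (check: 14 × 5 = 70 ≡ 1 (mod 23))
Combine: k ≡ Σ r_i×M_i×(M_i⁻¹ mod m_i) = 1×713×2 + 9×437×21 + 21×589×5 = 1426 + 82593 + 61845 = 145864
145864 mod 13547 = 10394
k ≡ 10394 (mod 13547)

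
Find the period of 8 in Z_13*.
Powers of 8 mod 13: 8^1≡8, 8^2≡12, 8^3≡5, 8^4≡1. Order = 4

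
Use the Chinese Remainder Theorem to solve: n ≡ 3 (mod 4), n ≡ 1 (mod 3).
M = 4 × 3 = 12. M₁ = 3, y₁ ≡ 3 (mod 4). M₂ = 4, y₂ ≡ 1 (mod 3). n = 3×3×3 + 1×4×1 ≡ 7 (mod 12)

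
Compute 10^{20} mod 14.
2

Using successive squaring:
Binary expansion of 20: 10100
Powers of 10 mod 14 (each is the square of the previous):
  10^1 ≡ 10 (mod 14)
  10^2 ≡ 10² = 100 ≡ 2 (mod 14)
  10^4 ≡ 2² = 4 ≡ 4 (mod 14)
  10^8 ≡ 4² = 16 ≡ 2 (mod 14)
  10^16 ≡ 2² = 4 ≡ 4 (mod 14)
20 = 16 + 4, so 10^20 = 10^16 × 10^4 ≡ 4 × 4 (mod 14)
Multiplying step by step:
  4 × 4 = 16 ≡ 2 (mod 14)
Result: 10^20 ≡ 2 (mod 14)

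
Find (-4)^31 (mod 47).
Using repeated squaring. (-4) ≡ 43 (mod 47). 31 = 16 + 8 + 4 + 2 + 1 (binary 11111). Repeated squaring mod 47: 43^1 ≡ 43; 43^2 ≡ 43² = 1849 ≡ 16; 43^4 ≡ 16² = 256 ≡ 21; 43^8 ≡ 21² = 441 ≡ 18; 43^16 ≡ 18² = 324 ≡ 42. Multiply: (-4)^31 ≡ 43^16 × 43^8 × 43^4 × 43^2 × 43^1 ≡ 42 × 18 × 21 × 16 × 43 (mod 47): 42 × 18 = 756 ≡ 4; 4 × 21 = 84 ≡ 37; 37 × 16 = 592 ≡ 28; 28 × 43 = 1204 ≡ 29. So (-4)^31 ≡ 29 (mod 47).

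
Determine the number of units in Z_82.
40

Prime factorization: 82 = 2 × 41
Using the formula φ(n) = n × Π(1 - 1/p) for each prime factor p:
φ(82) = 82 × (1 - 1/2) × (1 - 1/41)
φ(82) = 40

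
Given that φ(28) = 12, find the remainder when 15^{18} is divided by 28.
By Euler: 15^{12} ≡ 1 (mod 28) since gcd(15, 28) = 1. 18 = 1×12 + 6. So 15^{18} ≡ 15^{6} ≡ 1 (mod 28)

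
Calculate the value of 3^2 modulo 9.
2 = 2 (binary 10). Repeated squaring mod 9: 3^1 ≡ 3; 3^2 ≡ 3² = 9 ≡ 0. So 3^2 ≡ 0 (mod 9).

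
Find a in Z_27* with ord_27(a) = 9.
4 has order 9 mod 27 since 4^{9} ≡ 1 (mod 27) and no smaller power works.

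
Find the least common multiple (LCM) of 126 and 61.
7686

First find GCD(126, 61) using the Euclidean algorithm:
126 = 2 × 61 + 4
61 = 15 × 4 + 1
4 = 4 × 1 + 0
GCD(126, 61) = 1

LCM formula: LCM(a, b) = (a × b) / GCD(a, b)
LCM(126, 61) = (126 × 61) / 1
LCM(126, 61) = 7686 / 1
LCM(126, 61) = 7686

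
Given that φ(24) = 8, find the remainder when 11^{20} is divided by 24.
By Euler: 11^{8} ≡ 1 (mod 24) since gcd(11, 24) = 1. 20 = 2×8 + 4. So 11^{20} ≡ 11^{4} ≡ 1 (mod 24)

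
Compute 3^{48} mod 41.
1

Using successive squaring:
Binary expansion of 48: 110000
Powers of 3 mod 41 (each is the square of the previous):
  3^1 ≡ 3 (mod 41)
  3^2 ≡ 3² = 9 ≡ 9 (mod 41)
  3^4 ≡ 9² = 81 ≡ 40 (mod 41)
  3^8 ≡ 40² = 1600 ≡ 1 (mod 41)
  3^16 ≡ 1² = 1 ≡ 1 (mod 41)
  3^32 ≡ 1² = 1 ≡ 1 (mod 41)
48 = 32 + 16, so 3^48 = 3^32 × 3^16 ≡ 1 × 1 (mod 41)
Multiplying step by step:
  1 × 1 = 1 ≡ 1 (mod 41)
Result: 3^48 ≡ 1 (mod 41)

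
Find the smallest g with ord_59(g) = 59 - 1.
p - 1 = 58 has prime divisors 2, 29. h is a primitive root mod 59 iff h^(58/q) ≢ 1 (mod 59) for each such q.
h = 2: 2^29 ≡ 58, 2^2 ≡ 4 (mod 59); none is 1, so 2 has order 58 and is a primitive root.
The smallest primitive root mod 59 is g = 2.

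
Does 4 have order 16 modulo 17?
p - 1 = 16 has prime divisors 2. Check 4^(16/q) mod 17 for each: 4^(16/2) = 4^8 ≡ 1 (mod 17). Since 4^8 ≡ 1 (mod 17), the order of 4 divides 8 (in fact the order is 4) ≠ 16, so it is not a primitive root.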